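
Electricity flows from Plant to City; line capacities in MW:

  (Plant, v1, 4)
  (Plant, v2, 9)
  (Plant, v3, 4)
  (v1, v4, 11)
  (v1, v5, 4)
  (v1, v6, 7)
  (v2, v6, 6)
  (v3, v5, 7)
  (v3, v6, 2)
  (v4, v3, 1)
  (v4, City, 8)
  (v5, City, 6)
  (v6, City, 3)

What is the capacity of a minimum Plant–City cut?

11

Augment Plant→v1→v4→City: bottleneck 4, flow now 4.
Augment Plant→v2→v6→City: bottleneck 3, flow now 7.
Augment Plant→v3→v5→City: bottleneck 4, flow now 11.
No augmenting path remains; maximum flow = 11.
By max-flow min-cut, the minimum cut capacity equals the max flow.
In the residual graph, reachable from Plant: {Plant, v2, v6}.
Min-cut edges: Plant→v1 (4), Plant→v3 (4), v6→City (3); capacity 4 + 4 + 3 = 11.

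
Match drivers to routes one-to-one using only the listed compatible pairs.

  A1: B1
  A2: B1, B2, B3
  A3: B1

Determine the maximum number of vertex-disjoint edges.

Unit-capacity flow: source→left, listed edges, right→sink; max matching = max flow.
Augmenting path A1→B1 (+1); matched 1.
Augmenting path A2→B2 (+1); matched 2.
No augmenting path remains; maximum matching = 2.
König certificate: {A2, B1} is a vertex cover of size 2 (every listed pair touches it), so no matching can be larger.

2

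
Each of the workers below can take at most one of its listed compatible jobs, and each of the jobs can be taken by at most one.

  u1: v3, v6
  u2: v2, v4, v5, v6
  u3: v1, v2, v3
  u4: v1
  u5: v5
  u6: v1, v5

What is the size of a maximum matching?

Unit-capacity flow: source→left, listed edges, right→sink; max matching = max flow.
Augmenting path u1→v3 (+1); matched 1.
Augmenting path u2→v2 (+1); matched 2.
Augmenting path u3→v1 (+1); matched 3.
Augmenting path u5→v5 (+1); matched 4.
Augmenting path u4→v1→u3→v2→u2→v4 (+1); matched 5.
No augmenting path remains; maximum matching = 5.
König certificate: {u1, u2, u3, v1, v5} is a vertex cover of size 5 (every listed pair touches it), so no matching can be larger.

5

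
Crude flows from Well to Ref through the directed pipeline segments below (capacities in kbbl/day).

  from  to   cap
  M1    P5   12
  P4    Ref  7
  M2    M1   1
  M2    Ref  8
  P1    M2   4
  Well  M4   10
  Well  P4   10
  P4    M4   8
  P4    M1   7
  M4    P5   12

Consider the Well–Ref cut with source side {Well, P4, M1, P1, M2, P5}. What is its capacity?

33

Edges leaving {Well, P4, M1, P1, M2, P5}: Well→M4 (10), P4→M4 (8), P4→Ref (7), M2→Ref (8).
Cut capacity = 10 + 8 + 7 + 8 = 33.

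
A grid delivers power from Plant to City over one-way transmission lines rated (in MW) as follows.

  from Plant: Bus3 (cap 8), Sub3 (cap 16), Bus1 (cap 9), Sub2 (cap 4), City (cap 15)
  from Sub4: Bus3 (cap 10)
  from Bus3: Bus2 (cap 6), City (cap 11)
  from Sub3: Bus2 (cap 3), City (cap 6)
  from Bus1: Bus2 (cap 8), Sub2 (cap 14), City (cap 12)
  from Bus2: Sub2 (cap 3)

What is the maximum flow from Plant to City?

38

Augment Plant→City: bottleneck 15, flow now 15.
Augment Plant→Bus3→City: bottleneck 8, flow now 23.
Augment Plant→Sub3→City: bottleneck 6, flow now 29.
Augment Plant→Bus1→City: bottleneck 9, flow now 38.
No augmenting path remains; maximum flow = 38.
In the residual graph, reachable from Plant: {Plant, Sub3, Bus2, Sub2}.
Min-cut edges: Plant→Bus3 (8), Plant→Bus1 (9), Plant→City (15), Sub3→City (6); capacity 8 + 9 + 15 + 6 = 38.
This cut is saturated, so no flow can exceed 38.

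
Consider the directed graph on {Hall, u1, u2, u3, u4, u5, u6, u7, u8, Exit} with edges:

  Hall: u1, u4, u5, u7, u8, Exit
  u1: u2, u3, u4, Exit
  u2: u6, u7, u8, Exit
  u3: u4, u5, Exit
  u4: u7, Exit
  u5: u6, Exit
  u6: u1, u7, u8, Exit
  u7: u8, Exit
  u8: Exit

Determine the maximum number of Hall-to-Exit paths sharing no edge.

6

Assign every edge capacity 1; by Menger, the answer equals the max flow.
Path Hall→Exit (+1); total 1.
Path Hall→u1→Exit (+1); total 2.
Path Hall→u4→Exit (+1); total 3.
Path Hall→u5→Exit (+1); total 4.
Path Hall→u7→Exit (+1); total 5.
Path Hall→u8→Exit (+1); total 6.
No residual Hall→Exit path; max flow = 6.
Certifying cut of size 6: {Hall→Exit, Hall→u1, Hall→u4, Hall→u5, Hall→u7, Hall→u8}.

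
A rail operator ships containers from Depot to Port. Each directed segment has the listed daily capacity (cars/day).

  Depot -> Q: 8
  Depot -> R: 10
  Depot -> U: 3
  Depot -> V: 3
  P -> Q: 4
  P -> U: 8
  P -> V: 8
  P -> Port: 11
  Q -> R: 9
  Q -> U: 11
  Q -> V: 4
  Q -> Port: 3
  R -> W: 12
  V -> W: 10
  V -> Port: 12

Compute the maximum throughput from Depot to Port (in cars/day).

Augment Depot→Q→Port: bottleneck 3, flow now 3.
Augment Depot→V→Port: bottleneck 3, flow now 6.
Augment Depot→Q→V→Port: bottleneck 4, flow now 10.
No augmenting path remains; maximum flow = 10.
In the residual graph, reachable from Depot: {Depot, Q, R, U, W}.
Min-cut edges: Depot→V (3), Q→V (4), Q→Port (3); capacity 3 + 4 + 3 = 10.
This cut is saturated, so no flow can exceed 10.

10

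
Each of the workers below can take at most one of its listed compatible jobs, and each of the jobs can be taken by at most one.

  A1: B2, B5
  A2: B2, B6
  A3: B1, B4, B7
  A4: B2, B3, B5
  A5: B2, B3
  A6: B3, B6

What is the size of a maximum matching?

Unit-capacity flow: source→left, listed edges, right→sink; max matching = max flow.
Augmenting path A1→B2 (+1); matched 1.
Augmenting path A2→B6 (+1); matched 2.
Augmenting path A3→B1 (+1); matched 3.
Augmenting path A4→B3 (+1); matched 4.
Augmenting path A5→B2→A1→B5 (+1); matched 5.
No augmenting path remains; maximum matching = 5.
König certificate: {A3, B2, B3, B5, B6} is a vertex cover of size 5 (every listed pair touches it), so no matching can be larger.

5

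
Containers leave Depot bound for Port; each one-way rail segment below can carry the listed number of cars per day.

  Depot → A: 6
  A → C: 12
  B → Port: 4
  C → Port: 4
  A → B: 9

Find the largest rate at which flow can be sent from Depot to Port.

6

Augment Depot→A→B→Port: bottleneck 4, flow now 4.
Augment Depot→A→C→Port: bottleneck 2, flow now 6.
No augmenting path remains; maximum flow = 6.
In the residual graph, reachable from Depot: {Depot}.
Min-cut edges: Depot→A (6); capacity 6 = 6.
This cut is saturated, so no flow can exceed 6.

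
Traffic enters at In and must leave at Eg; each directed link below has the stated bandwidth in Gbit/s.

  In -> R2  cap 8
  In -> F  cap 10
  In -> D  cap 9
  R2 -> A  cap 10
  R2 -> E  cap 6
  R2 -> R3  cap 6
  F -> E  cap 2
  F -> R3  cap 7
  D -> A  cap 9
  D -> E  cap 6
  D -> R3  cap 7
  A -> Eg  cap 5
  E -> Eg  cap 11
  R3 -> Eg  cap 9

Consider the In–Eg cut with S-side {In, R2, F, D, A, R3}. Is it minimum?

No — its capacity is 28, but the minimum cut has capacity 25.

Given cut capacity: 6 + 2 + 6 + 5 + 9 = 28.
Augment In→R2→A→Eg: bottleneck 5, flow now 5.
Augment In→R2→E→Eg: bottleneck 3, flow now 8.
Augment In→F→E→Eg: bottleneck 2, flow now 10.
Augment In→F→R3→Eg: bottleneck 7, flow now 17.
Augment In→D→E→Eg: bottleneck 6, flow now 23.
Augment In→D→R3→Eg: bottleneck 2, flow now 25.
No augmenting path remains; maximum flow = 25.
In the residual graph, reachable from In: {In, R2, F, D, A, E, R3}.
Min-cut edges: A→Eg (5), E→Eg (11), R3→Eg (9); capacity 5 + 11 + 9 = 25.
Cut capacity 28 exceeds the max flow 25, so it is not minimum.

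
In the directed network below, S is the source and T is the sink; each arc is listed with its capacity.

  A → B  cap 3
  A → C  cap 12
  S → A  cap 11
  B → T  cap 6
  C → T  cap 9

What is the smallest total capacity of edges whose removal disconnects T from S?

Augment S→A→B→T: bottleneck 3, flow now 3.
Augment S→A→C→T: bottleneck 8, flow now 11.
No augmenting path remains; maximum flow = 11.
By max-flow min-cut, the minimum cut capacity equals the max flow.
In the residual graph, reachable from S: {S}.
Min-cut edges: S→A (11); capacity 11 = 11.

11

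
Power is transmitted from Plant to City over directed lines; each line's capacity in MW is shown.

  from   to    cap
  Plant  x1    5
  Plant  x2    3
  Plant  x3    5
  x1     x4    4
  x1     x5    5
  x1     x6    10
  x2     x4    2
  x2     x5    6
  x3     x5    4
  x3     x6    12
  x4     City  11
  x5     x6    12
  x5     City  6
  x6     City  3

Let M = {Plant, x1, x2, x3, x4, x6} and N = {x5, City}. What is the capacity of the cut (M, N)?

29

Edges leaving {Plant, x1, x2, x3, x4, x6}: x1→x5 (5), x2→x5 (6), x3→x5 (4), x4→City (11), x6→City (3).
Cut capacity = 5 + 6 + 4 + 11 + 3 = 29.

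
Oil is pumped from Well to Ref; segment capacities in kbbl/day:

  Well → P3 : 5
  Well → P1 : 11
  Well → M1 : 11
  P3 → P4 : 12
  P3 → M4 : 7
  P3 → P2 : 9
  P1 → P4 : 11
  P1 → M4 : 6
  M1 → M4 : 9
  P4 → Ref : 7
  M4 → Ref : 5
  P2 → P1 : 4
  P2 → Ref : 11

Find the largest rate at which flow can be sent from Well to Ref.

Augment Well→P3→P4→Ref: bottleneck 5, flow now 5.
Augment Well→P1→P4→Ref: bottleneck 2, flow now 7.
Augment Well→P1→M4→Ref: bottleneck 5, flow now 12.
Augment Well→P1→P4→P3→P2→Ref: bottleneck 4, flow now 16. (uses reverse residual edge)
Augment Well→M1→M4→P1→P4→P3→P2→Ref: bottleneck 1, flow now 17. (uses reverse residual edge)
No augmenting path remains; maximum flow = 17.
In the residual graph, reachable from Well: {Well, P1, M1, P4, M4}.
Min-cut edges: Well→P3 (5), P4→Ref (7), M4→Ref (5); capacity 5 + 7 + 5 = 17.
This cut is saturated, so no flow can exceed 17.

17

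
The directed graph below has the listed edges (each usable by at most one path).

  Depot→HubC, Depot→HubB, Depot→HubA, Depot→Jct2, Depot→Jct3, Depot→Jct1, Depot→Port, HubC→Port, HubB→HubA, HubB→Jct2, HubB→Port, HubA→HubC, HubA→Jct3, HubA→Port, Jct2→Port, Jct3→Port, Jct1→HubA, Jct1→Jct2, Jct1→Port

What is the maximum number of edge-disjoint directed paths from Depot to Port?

7

Assign every edge capacity 1; by Menger, the answer equals the max flow.
Path Depot→Port (+1); total 1.
Path Depot→HubC→Port (+1); total 2.
Path Depot→HubB→Port (+1); total 3.
Path Depot→HubA→Port (+1); total 4.
Path Depot→Jct2→Port (+1); total 5.
Path Depot→Jct3→Port (+1); total 6.
Path Depot→Jct1→Port (+1); total 7.
No residual Depot→Port path; max flow = 7.
Certifying cut of size 7: {Depot→HubA, Depot→HubB, Depot→HubC, Depot→Jct1, Depot→Jct2, Depot→Jct3, Depot→Port}.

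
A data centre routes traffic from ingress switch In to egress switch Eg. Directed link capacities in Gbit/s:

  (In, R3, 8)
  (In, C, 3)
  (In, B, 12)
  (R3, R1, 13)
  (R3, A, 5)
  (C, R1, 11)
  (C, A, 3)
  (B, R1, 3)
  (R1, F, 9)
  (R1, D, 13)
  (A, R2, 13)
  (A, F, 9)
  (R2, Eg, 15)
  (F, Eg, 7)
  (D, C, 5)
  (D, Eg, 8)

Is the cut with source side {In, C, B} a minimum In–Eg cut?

Given cut capacity: 8 + 11 + 3 + 3 = 25.
Augment In→R3→R1→F→Eg: bottleneck 7, flow now 7.
Augment In→R3→R1→D→Eg: bottleneck 1, flow now 8.
Augment In→C→R1→D→Eg: bottleneck 3, flow now 11.
Augment In→B→R1→D→Eg: bottleneck 3, flow now 14.
No augmenting path remains; maximum flow = 14.
In the residual graph, reachable from In: {In, B}.
Min-cut edges: In→R3 (8), In→C (3), B→R1 (3); capacity 8 + 3 + 3 = 14.
Cut capacity 25 exceeds the max flow 14, so it is not minimum.

No — its capacity is 25, but the minimum cut has capacity 14.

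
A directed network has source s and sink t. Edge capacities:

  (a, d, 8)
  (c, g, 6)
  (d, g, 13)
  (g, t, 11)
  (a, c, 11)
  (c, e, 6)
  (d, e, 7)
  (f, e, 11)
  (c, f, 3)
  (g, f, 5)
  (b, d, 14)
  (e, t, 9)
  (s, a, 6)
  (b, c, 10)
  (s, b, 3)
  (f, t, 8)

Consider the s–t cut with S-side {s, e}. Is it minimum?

No — its capacity is 18, but the minimum cut has capacity 9.

Given cut capacity: 6 + 3 + 9 = 18.
Augment s→a→c→e→t: bottleneck 6, flow now 6.
Augment s→b→c→f→t: bottleneck 3, flow now 9.
No augmenting path remains; maximum flow = 9.
In the residual graph, reachable from s: {s}.
Min-cut edges: s→a (6), s→b (3); capacity 6 + 3 = 9.
Cut capacity 18 exceeds the max flow 9, so it is not minimum.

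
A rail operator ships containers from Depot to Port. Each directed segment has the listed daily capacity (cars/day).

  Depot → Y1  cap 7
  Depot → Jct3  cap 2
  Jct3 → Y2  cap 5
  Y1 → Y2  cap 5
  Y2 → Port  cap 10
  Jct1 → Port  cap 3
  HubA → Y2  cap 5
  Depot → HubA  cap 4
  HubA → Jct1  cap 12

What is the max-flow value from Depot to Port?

Augment Depot→Jct3→Y2→Port: bottleneck 2, flow now 2.
Augment Depot→HubA→Jct1→Port: bottleneck 3, flow now 5.
Augment Depot→HubA→Y2→Port: bottleneck 1, flow now 6.
Augment Depot→Y1→Y2→Port: bottleneck 5, flow now 11.
No augmenting path remains; maximum flow = 11.
In the residual graph, reachable from Depot: {Depot, Y1}.
Min-cut edges: Depot→Jct3 (2), Depot→HubA (4), Y1→Y2 (5); capacity 2 + 4 + 5 = 11.
This cut is saturated, so no flow can exceed 11.

11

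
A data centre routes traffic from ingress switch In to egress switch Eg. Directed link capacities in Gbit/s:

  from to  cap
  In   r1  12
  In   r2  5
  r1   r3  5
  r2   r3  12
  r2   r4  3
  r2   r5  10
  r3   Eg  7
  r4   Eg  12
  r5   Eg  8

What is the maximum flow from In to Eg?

10

Augment In→r1→r3→Eg: bottleneck 5, flow now 5.
Augment In→r2→r3→Eg: bottleneck 2, flow now 7.
Augment In→r2→r4→Eg: bottleneck 3, flow now 10.
No augmenting path remains; maximum flow = 10.
In the residual graph, reachable from In: {In, r1}.
Min-cut edges: In→r2 (5), r1→r3 (5); capacity 5 + 5 = 10.
This cut is saturated, so no flow can exceed 10.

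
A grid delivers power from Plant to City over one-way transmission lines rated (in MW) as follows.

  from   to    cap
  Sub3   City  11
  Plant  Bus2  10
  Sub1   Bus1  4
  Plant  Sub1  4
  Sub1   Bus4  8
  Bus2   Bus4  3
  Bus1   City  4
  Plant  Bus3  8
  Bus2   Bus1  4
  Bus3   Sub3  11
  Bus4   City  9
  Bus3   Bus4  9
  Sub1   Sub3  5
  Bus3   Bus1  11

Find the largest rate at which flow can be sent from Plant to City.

19

Augment Plant→Sub1→Bus1→City: bottleneck 4, flow now 4.
Augment Plant→Bus3→Bus4→City: bottleneck 8, flow now 12.
Augment Plant→Bus2→Bus4→City: bottleneck 1, flow now 13.
Augment Plant→Bus2→Bus1→Sub1→Sub3→City: bottleneck 4, flow now 17. (uses reverse residual edge)
Augment Plant→Bus2→Bus4→Bus3→Sub3→City: bottleneck 2, flow now 19. (uses reverse residual edge)
No augmenting path remains; maximum flow = 19.
In the residual graph, reachable from Plant: {Plant, Bus2}.
Min-cut edges: Plant→Sub1 (4), Plant→Bus3 (8), Bus2→Bus1 (4), Bus2→Bus4 (3); capacity 4 + 8 + 4 + 3 = 19.
This cut is saturated, so no flow can exceed 19.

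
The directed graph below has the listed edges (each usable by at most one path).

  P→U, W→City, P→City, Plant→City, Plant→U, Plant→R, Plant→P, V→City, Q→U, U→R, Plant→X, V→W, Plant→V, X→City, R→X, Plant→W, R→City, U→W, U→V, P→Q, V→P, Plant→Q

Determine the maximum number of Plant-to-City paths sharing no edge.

6

Assign every edge capacity 1; by Menger, the answer equals the max flow.
Path Plant→City (+1); total 1.
Path Plant→P→City (+1); total 2.
Path Plant→R→City (+1); total 3.
Path Plant→V→City (+1); total 4.
Path Plant→W→City (+1); total 5.
Path Plant→X→City (+1); total 6.
No residual Plant→City path; max flow = 6.
Certifying cut of size 6: {P→City, Plant→City, R→City, V→City, W→City, X→City}.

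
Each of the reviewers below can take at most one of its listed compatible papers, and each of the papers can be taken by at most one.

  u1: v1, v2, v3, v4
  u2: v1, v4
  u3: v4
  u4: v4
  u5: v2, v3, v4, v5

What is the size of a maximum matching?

4

Unit-capacity flow: source→left, listed edges, right→sink; max matching = max flow.
Augmenting path u1→v1 (+1); matched 1.
Augmenting path u2→v4 (+1); matched 2.
Augmenting path u5→v2 (+1); matched 3.
Augmenting path u3→v4→u2→v1→u1→v3 (+1); matched 4.
No augmenting path remains; maximum matching = 4.
König certificate: {u1, u2, u5, v4} is a vertex cover of size 4 (every listed pair touches it), so no matching can be larger.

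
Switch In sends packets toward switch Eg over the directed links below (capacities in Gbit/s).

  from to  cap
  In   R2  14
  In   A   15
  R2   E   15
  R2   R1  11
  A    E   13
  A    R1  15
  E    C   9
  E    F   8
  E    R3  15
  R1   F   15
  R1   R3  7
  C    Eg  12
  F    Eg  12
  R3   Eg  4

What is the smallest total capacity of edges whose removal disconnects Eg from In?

Augment In→R2→E→C→Eg: bottleneck 9, flow now 9.
Augment In→R2→E→F→Eg: bottleneck 5, flow now 14.
Augment In→A→E→F→Eg: bottleneck 3, flow now 17.
Augment In→A→E→R3→Eg: bottleneck 4, flow now 21.
Augment In→A→R1→F→Eg: bottleneck 4, flow now 25.
No augmenting path remains; maximum flow = 25.
By max-flow min-cut, the minimum cut capacity equals the max flow.
In the residual graph, reachable from In: {In, R2, A, E, R1, F, R3}.
Min-cut edges: E→C (9), F→Eg (12), R3→Eg (4); capacity 9 + 12 + 4 = 25.

25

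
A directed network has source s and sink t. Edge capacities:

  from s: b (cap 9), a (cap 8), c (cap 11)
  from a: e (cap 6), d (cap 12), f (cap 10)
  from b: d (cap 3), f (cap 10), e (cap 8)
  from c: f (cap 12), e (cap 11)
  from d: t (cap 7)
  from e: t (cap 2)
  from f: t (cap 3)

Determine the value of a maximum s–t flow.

Augment s→a→d→t: bottleneck 7, flow now 7.
Augment s→a→e→t: bottleneck 1, flow now 8.
Augment s→b→e→t: bottleneck 1, flow now 9.
Augment s→b→f→t: bottleneck 3, flow now 12.
No augmenting path remains; maximum flow = 12.
In the residual graph, reachable from s: {s, a, b, c, d, e, f}.
Min-cut edges: d→t (7), e→t (2), f→t (3); capacity 7 + 2 + 3 = 12.
This cut is saturated, so no flow can exceed 12.

12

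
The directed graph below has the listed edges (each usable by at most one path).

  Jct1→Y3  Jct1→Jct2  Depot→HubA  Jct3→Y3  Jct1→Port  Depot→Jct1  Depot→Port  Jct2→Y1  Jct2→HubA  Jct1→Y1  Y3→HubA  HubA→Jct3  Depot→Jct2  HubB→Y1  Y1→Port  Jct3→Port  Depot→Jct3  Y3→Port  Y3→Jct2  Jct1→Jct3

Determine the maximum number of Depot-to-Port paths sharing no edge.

5

Assign every edge capacity 1; by Menger, the answer equals the max flow.
Path Depot→Port (+1); total 1.
Path Depot→Jct1→Port (+1); total 2.
Path Depot→Jct3→Port (+1); total 3.
Path Depot→Jct2→Y1→Port (+1); total 4.
Path Depot→HubA→Jct3→Y3→Port (+1); total 5.
No residual Depot→Port path; max flow = 5.
Certifying cut of size 5: {Depot→HubA, Depot→Jct1, Depot→Jct2, Depot→Jct3, Depot→Port}.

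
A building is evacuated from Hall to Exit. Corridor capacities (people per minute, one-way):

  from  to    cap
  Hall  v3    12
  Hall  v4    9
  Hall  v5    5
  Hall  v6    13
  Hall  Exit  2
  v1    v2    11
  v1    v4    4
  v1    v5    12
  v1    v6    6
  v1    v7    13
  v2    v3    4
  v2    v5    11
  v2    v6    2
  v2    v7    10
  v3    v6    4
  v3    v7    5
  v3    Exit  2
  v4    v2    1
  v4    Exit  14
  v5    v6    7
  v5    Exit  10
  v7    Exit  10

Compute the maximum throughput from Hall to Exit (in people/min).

Augment Hall→Exit: bottleneck 2, flow now 2.
Augment Hall→v3→Exit: bottleneck 2, flow now 4.
Augment Hall→v4→Exit: bottleneck 9, flow now 13.
Augment Hall→v5→Exit: bottleneck 5, flow now 18.
Augment Hall→v3→v7→Exit: bottleneck 5, flow now 23.
No augmenting path remains; maximum flow = 23.
In the residual graph, reachable from Hall: {Hall, v3, v6}.
Min-cut edges: Hall→v4 (9), Hall→v5 (5), Hall→Exit (2), v3→v7 (5), v3→Exit (2); capacity 9 + 5 + 2 + 5 + 2 = 23.
This cut is saturated, so no flow can exceed 23.

23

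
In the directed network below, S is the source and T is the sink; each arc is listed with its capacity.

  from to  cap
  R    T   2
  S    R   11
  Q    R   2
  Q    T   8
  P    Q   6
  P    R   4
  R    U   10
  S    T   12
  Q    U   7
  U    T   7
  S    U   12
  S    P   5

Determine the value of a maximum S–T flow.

26

Augment S→T: bottleneck 12, flow now 12.
Augment S→R→T: bottleneck 2, flow now 14.
Augment S→U→T: bottleneck 7, flow now 21.
Augment S→P→Q→T: bottleneck 5, flow now 26.
No augmenting path remains; maximum flow = 26.
In the residual graph, reachable from S: {S, R, U}.
Min-cut edges: S→P (5), S→T (12), R→T (2), U→T (7); capacity 5 + 12 + 2 + 7 = 26.
This cut is saturated, so no flow can exceed 26.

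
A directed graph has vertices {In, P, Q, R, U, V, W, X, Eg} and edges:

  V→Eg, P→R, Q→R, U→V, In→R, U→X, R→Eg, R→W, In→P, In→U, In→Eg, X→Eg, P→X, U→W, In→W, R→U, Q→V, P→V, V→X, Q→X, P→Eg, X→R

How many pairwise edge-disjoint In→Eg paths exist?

Assign every edge capacity 1; by Menger, the answer equals the max flow.
Path In→Eg (+1); total 1.
Path In→P→Eg (+1); total 2.
Path In→R→Eg (+1); total 3.
Path In→U→V→Eg (+1); total 4.
No residual In→Eg path; max flow = 4.
Certifying cut of size 4: {In→Eg, In→P, In→R, In→U}.

4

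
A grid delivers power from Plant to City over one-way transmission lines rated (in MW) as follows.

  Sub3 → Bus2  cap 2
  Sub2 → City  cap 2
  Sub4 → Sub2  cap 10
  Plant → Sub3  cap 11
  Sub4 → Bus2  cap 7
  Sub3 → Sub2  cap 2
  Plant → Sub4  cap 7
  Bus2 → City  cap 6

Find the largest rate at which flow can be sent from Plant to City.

8

Augment Plant→Sub4→Bus2→City: bottleneck 6, flow now 6.
Augment Plant→Sub4→Sub2→City: bottleneck 1, flow now 7.
Augment Plant→Sub3→Sub2→City: bottleneck 1, flow now 8.
No augmenting path remains; maximum flow = 8.
In the residual graph, reachable from Plant: {Plant, Sub4, Sub3, Bus2, Sub2}.
Min-cut edges: Bus2→City (6), Sub2→City (2); capacity 6 + 2 = 8.
This cut is saturated, so no flow can exceed 8.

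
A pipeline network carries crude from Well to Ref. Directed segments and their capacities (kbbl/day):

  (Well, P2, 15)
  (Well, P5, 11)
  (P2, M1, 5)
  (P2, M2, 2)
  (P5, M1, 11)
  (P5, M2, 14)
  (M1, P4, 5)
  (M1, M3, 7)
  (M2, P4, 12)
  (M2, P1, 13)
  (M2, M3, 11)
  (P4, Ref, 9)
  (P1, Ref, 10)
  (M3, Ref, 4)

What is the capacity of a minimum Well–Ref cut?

18

Augment Well→P2→M1→P4→Ref: bottleneck 5, flow now 5.
Augment Well→P2→M2→P4→Ref: bottleneck 2, flow now 7.
Augment Well→P5→M1→M3→Ref: bottleneck 4, flow now 11.
Augment Well→P5→M2→P4→Ref: bottleneck 2, flow now 13.
Augment Well→P5→M2→P1→Ref: bottleneck 5, flow now 18.
No augmenting path remains; maximum flow = 18.
By max-flow min-cut, the minimum cut capacity equals the max flow.
In the residual graph, reachable from Well: {Well, P2}.
Min-cut edges: Well→P5 (11), P2→M1 (5), P2→M2 (2); capacity 11 + 5 + 2 = 18.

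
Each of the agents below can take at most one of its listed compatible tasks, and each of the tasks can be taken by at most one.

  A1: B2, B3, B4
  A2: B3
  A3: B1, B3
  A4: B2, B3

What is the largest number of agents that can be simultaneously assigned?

Unit-capacity flow: source→left, listed edges, right→sink; max matching = max flow.
Augmenting path A1→B2 (+1); matched 1.
Augmenting path A2→B3 (+1); matched 2.
Augmenting path A3→B1 (+1); matched 3.
Augmenting path A4→B2→A1→B4 (+1); matched 4.
No augmenting path remains; maximum matching = 4.
König certificate: {A1, A2, A3, A4} is a vertex cover of size 4 (every listed pair touches it), so no matching can be larger.

4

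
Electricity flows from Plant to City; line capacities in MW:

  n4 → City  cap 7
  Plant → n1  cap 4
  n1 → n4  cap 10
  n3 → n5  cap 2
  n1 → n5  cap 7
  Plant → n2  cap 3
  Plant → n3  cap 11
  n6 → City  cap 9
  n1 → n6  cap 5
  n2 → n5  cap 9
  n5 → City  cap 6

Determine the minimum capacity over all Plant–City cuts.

9

Augment Plant→n1→n4→City: bottleneck 4, flow now 4.
Augment Plant→n2→n5→City: bottleneck 3, flow now 7.
Augment Plant→n3→n5→City: bottleneck 2, flow now 9.
No augmenting path remains; maximum flow = 9.
By max-flow min-cut, the minimum cut capacity equals the max flow.
In the residual graph, reachable from Plant: {Plant, n3}.
Min-cut edges: Plant→n1 (4), Plant→n2 (3), n3→n5 (2); capacity 4 + 3 + 2 = 9.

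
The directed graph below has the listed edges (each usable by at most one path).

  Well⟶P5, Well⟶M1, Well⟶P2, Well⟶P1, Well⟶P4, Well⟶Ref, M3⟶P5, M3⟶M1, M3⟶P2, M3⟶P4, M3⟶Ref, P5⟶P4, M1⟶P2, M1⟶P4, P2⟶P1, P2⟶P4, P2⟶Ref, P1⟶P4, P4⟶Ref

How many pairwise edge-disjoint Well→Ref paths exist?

Assign every edge capacity 1; by Menger, the answer equals the max flow.
Path Well→Ref (+1); total 1.
Path Well→P2→Ref (+1); total 2.
Path Well→P4→Ref (+1); total 3.
No residual Well→Ref path; max flow = 3.
Certifying cut of size 3: {P2→Ref, P4→Ref, Well→Ref}.

3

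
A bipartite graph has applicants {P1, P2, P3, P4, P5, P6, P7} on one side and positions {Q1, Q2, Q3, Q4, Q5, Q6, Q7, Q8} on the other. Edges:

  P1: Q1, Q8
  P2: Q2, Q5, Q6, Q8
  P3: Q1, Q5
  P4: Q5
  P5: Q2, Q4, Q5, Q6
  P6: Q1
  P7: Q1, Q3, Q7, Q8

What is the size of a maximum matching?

Unit-capacity flow: source→left, listed edges, right→sink; max matching = max flow.
Augmenting path P1→Q1 (+1); matched 1.
Augmenting path P2→Q2 (+1); matched 2.
Augmenting path P3→Q5 (+1); matched 3.
Augmenting path P5→Q4 (+1); matched 4.
Augmenting path P7→Q3 (+1); matched 5.
Augmenting path P6→Q1→P1→Q8 (+1); matched 6.
No augmenting path remains; maximum matching = 6.
König certificate: {P1, P2, P5, P7, Q1, Q5} is a vertex cover of size 6 (every listed pair touches it), so no matching can be larger.

6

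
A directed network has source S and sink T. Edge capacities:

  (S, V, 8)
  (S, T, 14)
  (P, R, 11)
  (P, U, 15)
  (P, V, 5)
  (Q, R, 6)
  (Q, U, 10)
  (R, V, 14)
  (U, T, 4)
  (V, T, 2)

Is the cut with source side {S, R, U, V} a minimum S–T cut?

Given cut capacity: 14 + 4 + 2 = 20.
Augment S→T: bottleneck 14, flow now 14.
Augment S→V→T: bottleneck 2, flow now 16.
No augmenting path remains; maximum flow = 16.
In the residual graph, reachable from S: {S, V}.
Min-cut edges: S→T (14), V→T (2); capacity 14 + 2 = 16.
Cut capacity 20 exceeds the max flow 16, so it is not minimum.

No — its capacity is 20, but the minimum cut has capacity 16.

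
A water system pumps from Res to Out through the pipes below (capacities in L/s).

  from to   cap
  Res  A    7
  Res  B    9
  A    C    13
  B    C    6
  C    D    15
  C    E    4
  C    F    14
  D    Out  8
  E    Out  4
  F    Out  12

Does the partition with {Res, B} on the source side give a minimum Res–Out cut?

Given cut capacity: 7 + 6 = 13.
Augment Res→A→C→D→Out: bottleneck 7, flow now 7.
Augment Res→B→C→D→Out: bottleneck 1, flow now 8.
Augment Res→B→C→E→Out: bottleneck 4, flow now 12.
Augment Res→B→C→F→Out: bottleneck 1, flow now 13.
No augmenting path remains; maximum flow = 13.
Cut capacity 13 equals the max flow, so it is a minimum cut.

Yes — it is a minimum cut (capacity 13).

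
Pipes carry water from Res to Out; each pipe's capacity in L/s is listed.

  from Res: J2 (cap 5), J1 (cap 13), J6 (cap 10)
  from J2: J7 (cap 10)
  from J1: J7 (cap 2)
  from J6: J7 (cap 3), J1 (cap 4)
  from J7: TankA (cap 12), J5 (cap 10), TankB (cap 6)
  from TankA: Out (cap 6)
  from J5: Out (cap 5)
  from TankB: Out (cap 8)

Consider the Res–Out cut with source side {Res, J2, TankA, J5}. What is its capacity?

44

Edges leaving {Res, J2, TankA, J5}: Res→J1 (13), Res→J6 (10), J2→J7 (10), TankA→Out (6), J5→Out (5).
Cut capacity = 13 + 10 + 10 + 6 + 5 = 44.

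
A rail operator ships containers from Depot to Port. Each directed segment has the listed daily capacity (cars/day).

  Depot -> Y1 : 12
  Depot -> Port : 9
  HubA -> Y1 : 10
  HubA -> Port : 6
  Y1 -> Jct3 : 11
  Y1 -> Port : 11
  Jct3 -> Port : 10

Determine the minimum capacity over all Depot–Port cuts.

Augment Depot→Port: bottleneck 9, flow now 9.
Augment Depot→Y1→Port: bottleneck 11, flow now 20.
Augment Depot→Y1→Jct3→Port: bottleneck 1, flow now 21.
No augmenting path remains; maximum flow = 21.
By max-flow min-cut, the minimum cut capacity equals the max flow.
In the residual graph, reachable from Depot: {Depot}.
Min-cut edges: Depot→Y1 (12), Depot→Port (9); capacity 12 + 9 = 21.

21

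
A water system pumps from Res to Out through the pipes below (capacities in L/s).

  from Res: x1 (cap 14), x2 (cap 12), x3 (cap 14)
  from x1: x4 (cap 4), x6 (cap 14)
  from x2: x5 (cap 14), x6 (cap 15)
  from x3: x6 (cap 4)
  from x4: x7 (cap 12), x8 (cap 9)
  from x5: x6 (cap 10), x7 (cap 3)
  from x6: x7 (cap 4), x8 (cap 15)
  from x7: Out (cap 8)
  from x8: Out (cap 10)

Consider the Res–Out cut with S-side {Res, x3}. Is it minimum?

No — its capacity is 30, but the minimum cut has capacity 18.

Given cut capacity: 14 + 12 + 4 = 30.
Augment Res→x1→x4→x7→Out: bottleneck 4, flow now 4.
Augment Res→x1→x6→x7→Out: bottleneck 4, flow now 8.
Augment Res→x1→x6→x8→Out: bottleneck 6, flow now 14.
Augment Res→x2→x6→x8→Out: bottleneck 4, flow now 18.
No augmenting path remains; maximum flow = 18.
In the residual graph, reachable from Res: {Res, x1, x2, x3, x4, x5, x6, x7, x8}.
Min-cut edges: x7→Out (8), x8→Out (10); capacity 8 + 10 = 18.
Cut capacity 30 exceeds the max flow 18, so it is not minimum.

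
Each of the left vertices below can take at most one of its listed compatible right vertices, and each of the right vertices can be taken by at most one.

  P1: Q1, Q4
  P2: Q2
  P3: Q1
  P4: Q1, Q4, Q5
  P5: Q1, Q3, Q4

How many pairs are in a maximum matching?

Unit-capacity flow: source→left, listed edges, right→sink; max matching = max flow.
Augmenting path P1→Q1 (+1); matched 1.
Augmenting path P2→Q2 (+1); matched 2.
Augmenting path P4→Q4 (+1); matched 3.
Augmenting path P5→Q3 (+1); matched 4.
Augmenting path P3→Q1→P1→Q4→P4→Q5 (+1); matched 5.
No augmenting path remains; maximum matching = 5.
König certificate: {P1, P2, P3, P4, P5} is a vertex cover of size 5 (every listed pair touches it), so no matching can be larger.

5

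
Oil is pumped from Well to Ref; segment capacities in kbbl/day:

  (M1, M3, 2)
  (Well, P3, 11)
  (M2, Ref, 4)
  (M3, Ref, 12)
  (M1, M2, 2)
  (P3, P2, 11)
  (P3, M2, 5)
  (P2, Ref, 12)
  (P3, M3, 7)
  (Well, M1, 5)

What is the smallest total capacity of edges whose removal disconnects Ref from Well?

Augment Well→M1→M3→Ref: bottleneck 2, flow now 2.
Augment Well→M1→M2→Ref: bottleneck 2, flow now 4.
Augment Well→P3→P2→Ref: bottleneck 11, flow now 15.
No augmenting path remains; maximum flow = 15.
By max-flow min-cut, the minimum cut capacity equals the max flow.
In the residual graph, reachable from Well: {Well, M1}.
Min-cut edges: Well→P3 (11), M1→M3 (2), M1→M2 (2); capacity 11 + 2 + 2 = 15.

15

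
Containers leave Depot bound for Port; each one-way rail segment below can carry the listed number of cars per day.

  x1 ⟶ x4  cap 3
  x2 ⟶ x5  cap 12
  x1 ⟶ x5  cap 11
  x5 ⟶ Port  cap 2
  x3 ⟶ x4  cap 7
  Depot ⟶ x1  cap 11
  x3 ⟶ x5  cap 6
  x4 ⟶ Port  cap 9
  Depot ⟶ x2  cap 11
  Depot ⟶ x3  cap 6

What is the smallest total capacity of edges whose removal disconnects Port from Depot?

11

Augment Depot→x1→x4→Port: bottleneck 3, flow now 3.
Augment Depot→x1→x5→Port: bottleneck 2, flow now 5.
Augment Depot→x3→x4→Port: bottleneck 6, flow now 11.
No augmenting path remains; maximum flow = 11.
By max-flow min-cut, the minimum cut capacity equals the max flow.
In the residual graph, reachable from Depot: {Depot, x1, x2, x5}.
Min-cut edges: Depot→x3 (6), x1→x4 (3), x5→Port (2); capacity 6 + 3 + 2 = 11.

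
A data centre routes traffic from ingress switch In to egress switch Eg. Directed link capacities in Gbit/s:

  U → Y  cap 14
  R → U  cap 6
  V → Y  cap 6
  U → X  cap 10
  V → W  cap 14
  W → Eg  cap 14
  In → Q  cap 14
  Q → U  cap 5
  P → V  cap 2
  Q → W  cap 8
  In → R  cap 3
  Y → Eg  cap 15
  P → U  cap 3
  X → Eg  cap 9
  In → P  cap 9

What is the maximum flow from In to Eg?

21

Augment In→Q→W→Eg: bottleneck 8, flow now 8.
Augment In→P→U→X→Eg: bottleneck 3, flow now 11.
Augment In→P→V→W→Eg: bottleneck 2, flow now 13.
Augment In→Q→U→X→Eg: bottleneck 5, flow now 18.
Augment In→R→U→X→Eg: bottleneck 1, flow now 19.
Augment In→R→U→Y→Eg: bottleneck 2, flow now 21.
No augmenting path remains; maximum flow = 21.
In the residual graph, reachable from In: {In, P, Q}.
Min-cut edges: In→R (3), P→U (3), P→V (2), Q→U (5), Q→W (8); capacity 3 + 3 + 2 + 5 + 8 = 21.
This cut is saturated, so no flow can exceed 21.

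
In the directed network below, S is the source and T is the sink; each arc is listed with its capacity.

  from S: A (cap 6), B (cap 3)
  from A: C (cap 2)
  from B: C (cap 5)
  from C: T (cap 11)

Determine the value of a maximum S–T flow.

5

Augment S→A→C→T: bottleneck 2, flow now 2.
Augment S→B→C→T: bottleneck 3, flow now 5.
No augmenting path remains; maximum flow = 5.
In the residual graph, reachable from S: {S, A}.
Min-cut edges: S→B (3), A→C (2); capacity 3 + 2 = 5.
This cut is saturated, so no flow can exceed 5.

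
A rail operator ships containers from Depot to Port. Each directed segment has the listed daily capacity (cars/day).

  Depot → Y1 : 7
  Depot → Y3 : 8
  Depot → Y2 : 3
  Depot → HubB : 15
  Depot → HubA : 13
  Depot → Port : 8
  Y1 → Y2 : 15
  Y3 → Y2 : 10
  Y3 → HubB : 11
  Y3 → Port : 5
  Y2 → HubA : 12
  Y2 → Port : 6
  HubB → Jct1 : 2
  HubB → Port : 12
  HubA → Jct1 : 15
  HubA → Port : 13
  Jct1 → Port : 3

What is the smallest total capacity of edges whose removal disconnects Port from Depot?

47

Augment Depot→Port: bottleneck 8, flow now 8.
Augment Depot→Y3→Port: bottleneck 5, flow now 13.
Augment Depot→Y2→Port: bottleneck 3, flow now 16.
Augment Depot→HubB→Port: bottleneck 12, flow now 28.
Augment Depot→HubA→Port: bottleneck 13, flow now 41.
Augment Depot→Y1→Y2→Port: bottleneck 3, flow now 44.
Augment Depot→HubB→Jct1→Port: bottleneck 2, flow now 46.
Augment Depot→Y1→Y2→HubA→Jct1→Port: bottleneck 1, flow now 47.
No augmenting path remains; maximum flow = 47.
By max-flow min-cut, the minimum cut capacity equals the max flow.
In the residual graph, reachable from Depot: {Depot, Y1, Y3, Y2, HubB, HubA, Jct1}.
Min-cut edges: Depot→Port (8), Y3→Port (5), Y2→Port (6), HubB→Port (12), HubA→Port (13), Jct1→Port (3); capacity 8 + 5 + 6 + 12 + 13 + 3 = 47.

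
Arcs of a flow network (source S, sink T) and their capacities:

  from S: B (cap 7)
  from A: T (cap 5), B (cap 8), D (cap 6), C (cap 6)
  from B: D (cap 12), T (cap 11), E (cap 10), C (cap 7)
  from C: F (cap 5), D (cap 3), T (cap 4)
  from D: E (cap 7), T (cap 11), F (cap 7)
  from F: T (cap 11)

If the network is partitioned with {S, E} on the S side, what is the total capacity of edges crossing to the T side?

Edges leaving {S, E}: S→B (7).
Cut capacity = 7 = 7.

7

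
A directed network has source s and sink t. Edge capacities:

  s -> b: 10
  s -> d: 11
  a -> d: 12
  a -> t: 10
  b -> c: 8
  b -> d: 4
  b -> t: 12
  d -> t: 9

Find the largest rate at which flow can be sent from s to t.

Augment s→b→t: bottleneck 10, flow now 10.
Augment s→d→t: bottleneck 9, flow now 19.
No augmenting path remains; maximum flow = 19.
In the residual graph, reachable from s: {s, d}.
Min-cut edges: s→b (10), d→t (9); capacity 10 + 9 = 19.
This cut is saturated, so no flow can exceed 19.

19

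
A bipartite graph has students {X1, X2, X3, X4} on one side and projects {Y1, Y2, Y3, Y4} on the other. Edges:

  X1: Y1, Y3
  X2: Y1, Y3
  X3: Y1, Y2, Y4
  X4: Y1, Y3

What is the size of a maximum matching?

3

Unit-capacity flow: source→left, listed edges, right→sink; max matching = max flow.
Augmenting path X1→Y1 (+1); matched 1.
Augmenting path X2→Y3 (+1); matched 2.
Augmenting path X3→Y2 (+1); matched 3.
No augmenting path remains; maximum matching = 3.
König certificate: {X3, Y1, Y3} is a vertex cover of size 3 (every listed pair touches it), so no matching can be larger.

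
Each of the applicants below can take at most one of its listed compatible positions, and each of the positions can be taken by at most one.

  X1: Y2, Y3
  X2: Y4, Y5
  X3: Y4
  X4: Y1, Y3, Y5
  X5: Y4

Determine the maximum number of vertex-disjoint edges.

Unit-capacity flow: source→left, listed edges, right→sink; max matching = max flow.
Augmenting path X1→Y2 (+1); matched 1.
Augmenting path X2→Y4 (+1); matched 2.
Augmenting path X4→Y1 (+1); matched 3.
Augmenting path X3→Y4→X2→Y5 (+1); matched 4.
No augmenting path remains; maximum matching = 4.
König certificate: {X1, X2, X4, Y4} is a vertex cover of size 4 (every listed pair touches it), so no matching can be larger.

4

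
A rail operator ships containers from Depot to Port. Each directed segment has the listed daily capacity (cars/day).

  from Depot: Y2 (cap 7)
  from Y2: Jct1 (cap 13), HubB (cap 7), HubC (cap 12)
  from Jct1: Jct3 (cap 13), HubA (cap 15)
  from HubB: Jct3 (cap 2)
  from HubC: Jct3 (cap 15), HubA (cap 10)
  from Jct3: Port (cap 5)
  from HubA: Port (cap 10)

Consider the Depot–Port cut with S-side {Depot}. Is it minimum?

Yes — it is a minimum cut (capacity 7).

Given cut capacity: 7 = 7.
Augment Depot→Y2→Jct1→Jct3→Port: bottleneck 5, flow now 5.
Augment Depot→Y2→Jct1→HubA→Port: bottleneck 2, flow now 7.
No augmenting path remains; maximum flow = 7.
Cut capacity 7 equals the max flow, so it is a minimum cut.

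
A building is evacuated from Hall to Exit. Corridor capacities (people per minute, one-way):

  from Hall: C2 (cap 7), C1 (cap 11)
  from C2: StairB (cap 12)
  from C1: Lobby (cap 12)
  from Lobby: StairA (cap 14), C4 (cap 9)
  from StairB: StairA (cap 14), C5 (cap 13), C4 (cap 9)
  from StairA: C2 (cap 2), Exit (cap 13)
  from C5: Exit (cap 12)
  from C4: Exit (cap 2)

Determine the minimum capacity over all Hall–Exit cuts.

Augment Hall→C2→StairB→StairA→Exit: bottleneck 7, flow now 7.
Augment Hall→C1→Lobby→StairA→Exit: bottleneck 6, flow now 13.
Augment Hall→C1→Lobby→C4→Exit: bottleneck 2, flow now 15.
Augment Hall→C1→Lobby→StairA→StairB→C5→Exit: bottleneck 3, flow now 18. (uses reverse residual edge)
No augmenting path remains; maximum flow = 18.
By max-flow min-cut, the minimum cut capacity equals the max flow.
In the residual graph, reachable from Hall: {Hall}.
Min-cut edges: Hall→C2 (7), Hall→C1 (11); capacity 7 + 11 = 18.

18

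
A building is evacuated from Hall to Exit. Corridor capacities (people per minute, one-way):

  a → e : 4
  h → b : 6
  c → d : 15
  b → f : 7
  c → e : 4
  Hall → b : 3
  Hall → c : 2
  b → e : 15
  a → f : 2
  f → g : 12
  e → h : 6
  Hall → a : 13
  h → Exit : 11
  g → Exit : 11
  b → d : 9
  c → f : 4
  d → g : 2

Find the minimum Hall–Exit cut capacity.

11

Augment Hall→a→e→h→Exit: bottleneck 4, flow now 4.
Augment Hall→a→f→g→Exit: bottleneck 2, flow now 6.
Augment Hall→b→d→g→Exit: bottleneck 2, flow now 8.
Augment Hall→b→e→h→Exit: bottleneck 1, flow now 9.
Augment Hall→c→e→h→Exit: bottleneck 1, flow now 10.
Augment Hall→c→f→g→Exit: bottleneck 1, flow now 11.
No augmenting path remains; maximum flow = 11.
By max-flow min-cut, the minimum cut capacity equals the max flow.
In the residual graph, reachable from Hall: {Hall, a}.
Min-cut edges: Hall→b (3), Hall→c (2), a→e (4), a→f (2); capacity 3 + 2 + 4 + 2 = 11.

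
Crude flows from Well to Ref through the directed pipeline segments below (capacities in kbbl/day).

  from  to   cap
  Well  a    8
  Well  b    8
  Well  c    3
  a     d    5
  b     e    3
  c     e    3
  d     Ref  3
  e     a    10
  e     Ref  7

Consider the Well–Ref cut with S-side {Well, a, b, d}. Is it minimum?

Given cut capacity: 3 + 3 + 3 = 9.
Augment Well→a→d→Ref: bottleneck 3, flow now 3.
Augment Well→b→e→Ref: bottleneck 3, flow now 6.
Augment Well→c→e→Ref: bottleneck 3, flow now 9.
No augmenting path remains; maximum flow = 9.
Cut capacity 9 equals the max flow, so it is a minimum cut.

Yes — it is a minimum cut (capacity 9).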